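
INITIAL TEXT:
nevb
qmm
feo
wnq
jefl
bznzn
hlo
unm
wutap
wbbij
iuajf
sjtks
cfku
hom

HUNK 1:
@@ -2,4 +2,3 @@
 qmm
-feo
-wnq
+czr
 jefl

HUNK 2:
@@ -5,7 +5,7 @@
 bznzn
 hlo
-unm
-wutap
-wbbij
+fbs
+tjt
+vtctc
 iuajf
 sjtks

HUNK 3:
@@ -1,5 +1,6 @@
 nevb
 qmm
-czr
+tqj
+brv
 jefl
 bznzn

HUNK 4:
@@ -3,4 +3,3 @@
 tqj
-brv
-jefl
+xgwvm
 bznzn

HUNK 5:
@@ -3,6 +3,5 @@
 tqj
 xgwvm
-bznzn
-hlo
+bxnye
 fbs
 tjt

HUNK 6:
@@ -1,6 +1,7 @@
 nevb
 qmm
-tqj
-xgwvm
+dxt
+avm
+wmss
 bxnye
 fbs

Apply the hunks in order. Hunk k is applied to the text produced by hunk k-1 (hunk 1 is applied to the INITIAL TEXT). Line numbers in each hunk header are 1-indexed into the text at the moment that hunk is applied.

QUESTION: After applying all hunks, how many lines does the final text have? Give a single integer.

Answer: 13

Derivation:
Hunk 1: at line 2 remove [feo,wnq] add [czr] -> 13 lines: nevb qmm czr jefl bznzn hlo unm wutap wbbij iuajf sjtks cfku hom
Hunk 2: at line 5 remove [unm,wutap,wbbij] add [fbs,tjt,vtctc] -> 13 lines: nevb qmm czr jefl bznzn hlo fbs tjt vtctc iuajf sjtks cfku hom
Hunk 3: at line 1 remove [czr] add [tqj,brv] -> 14 lines: nevb qmm tqj brv jefl bznzn hlo fbs tjt vtctc iuajf sjtks cfku hom
Hunk 4: at line 3 remove [brv,jefl] add [xgwvm] -> 13 lines: nevb qmm tqj xgwvm bznzn hlo fbs tjt vtctc iuajf sjtks cfku hom
Hunk 5: at line 3 remove [bznzn,hlo] add [bxnye] -> 12 lines: nevb qmm tqj xgwvm bxnye fbs tjt vtctc iuajf sjtks cfku hom
Hunk 6: at line 1 remove [tqj,xgwvm] add [dxt,avm,wmss] -> 13 lines: nevb qmm dxt avm wmss bxnye fbs tjt vtctc iuajf sjtks cfku hom
Final line count: 13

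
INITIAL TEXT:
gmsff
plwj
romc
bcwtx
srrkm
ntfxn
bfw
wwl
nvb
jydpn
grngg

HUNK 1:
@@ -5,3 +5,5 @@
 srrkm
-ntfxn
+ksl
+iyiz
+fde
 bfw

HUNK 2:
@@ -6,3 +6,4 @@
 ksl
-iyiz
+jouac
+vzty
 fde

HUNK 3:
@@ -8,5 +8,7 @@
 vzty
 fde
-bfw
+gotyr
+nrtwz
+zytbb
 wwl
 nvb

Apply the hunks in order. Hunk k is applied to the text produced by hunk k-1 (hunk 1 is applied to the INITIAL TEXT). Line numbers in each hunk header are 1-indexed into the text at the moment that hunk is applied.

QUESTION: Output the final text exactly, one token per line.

Answer: gmsff
plwj
romc
bcwtx
srrkm
ksl
jouac
vzty
fde
gotyr
nrtwz
zytbb
wwl
nvb
jydpn
grngg

Derivation:
Hunk 1: at line 5 remove [ntfxn] add [ksl,iyiz,fde] -> 13 lines: gmsff plwj romc bcwtx srrkm ksl iyiz fde bfw wwl nvb jydpn grngg
Hunk 2: at line 6 remove [iyiz] add [jouac,vzty] -> 14 lines: gmsff plwj romc bcwtx srrkm ksl jouac vzty fde bfw wwl nvb jydpn grngg
Hunk 3: at line 8 remove [bfw] add [gotyr,nrtwz,zytbb] -> 16 lines: gmsff plwj romc bcwtx srrkm ksl jouac vzty fde gotyr nrtwz zytbb wwl nvb jydpn grngg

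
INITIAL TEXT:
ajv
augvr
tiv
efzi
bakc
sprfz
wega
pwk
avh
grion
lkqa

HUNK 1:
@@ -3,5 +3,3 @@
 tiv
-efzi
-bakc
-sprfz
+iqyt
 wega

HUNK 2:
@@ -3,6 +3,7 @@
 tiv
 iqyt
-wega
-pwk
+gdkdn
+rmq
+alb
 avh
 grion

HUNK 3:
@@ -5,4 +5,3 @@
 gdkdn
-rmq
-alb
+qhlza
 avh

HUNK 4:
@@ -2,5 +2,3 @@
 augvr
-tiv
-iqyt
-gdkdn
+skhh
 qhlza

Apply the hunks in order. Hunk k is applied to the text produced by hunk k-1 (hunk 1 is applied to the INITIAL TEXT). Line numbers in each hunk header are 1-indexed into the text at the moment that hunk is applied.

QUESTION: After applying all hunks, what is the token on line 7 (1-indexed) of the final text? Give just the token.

Answer: lkqa

Derivation:
Hunk 1: at line 3 remove [efzi,bakc,sprfz] add [iqyt] -> 9 lines: ajv augvr tiv iqyt wega pwk avh grion lkqa
Hunk 2: at line 3 remove [wega,pwk] add [gdkdn,rmq,alb] -> 10 lines: ajv augvr tiv iqyt gdkdn rmq alb avh grion lkqa
Hunk 3: at line 5 remove [rmq,alb] add [qhlza] -> 9 lines: ajv augvr tiv iqyt gdkdn qhlza avh grion lkqa
Hunk 4: at line 2 remove [tiv,iqyt,gdkdn] add [skhh] -> 7 lines: ajv augvr skhh qhlza avh grion lkqa
Final line 7: lkqa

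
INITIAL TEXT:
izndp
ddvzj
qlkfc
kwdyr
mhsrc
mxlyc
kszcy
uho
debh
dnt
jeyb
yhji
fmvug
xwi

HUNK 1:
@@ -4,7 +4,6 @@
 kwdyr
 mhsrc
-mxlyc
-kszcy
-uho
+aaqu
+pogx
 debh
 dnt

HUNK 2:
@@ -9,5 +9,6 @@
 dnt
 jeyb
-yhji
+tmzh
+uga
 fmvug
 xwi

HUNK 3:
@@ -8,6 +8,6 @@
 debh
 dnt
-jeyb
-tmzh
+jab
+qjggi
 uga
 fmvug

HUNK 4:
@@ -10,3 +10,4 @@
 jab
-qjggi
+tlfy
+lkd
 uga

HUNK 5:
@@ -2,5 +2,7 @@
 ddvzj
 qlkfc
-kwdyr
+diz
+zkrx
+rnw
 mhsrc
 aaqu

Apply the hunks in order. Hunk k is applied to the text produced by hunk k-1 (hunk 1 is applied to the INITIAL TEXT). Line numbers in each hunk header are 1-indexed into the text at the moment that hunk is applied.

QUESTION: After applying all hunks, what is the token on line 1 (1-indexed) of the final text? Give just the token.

Hunk 1: at line 4 remove [mxlyc,kszcy,uho] add [aaqu,pogx] -> 13 lines: izndp ddvzj qlkfc kwdyr mhsrc aaqu pogx debh dnt jeyb yhji fmvug xwi
Hunk 2: at line 9 remove [yhji] add [tmzh,uga] -> 14 lines: izndp ddvzj qlkfc kwdyr mhsrc aaqu pogx debh dnt jeyb tmzh uga fmvug xwi
Hunk 3: at line 8 remove [jeyb,tmzh] add [jab,qjggi] -> 14 lines: izndp ddvzj qlkfc kwdyr mhsrc aaqu pogx debh dnt jab qjggi uga fmvug xwi
Hunk 4: at line 10 remove [qjggi] add [tlfy,lkd] -> 15 lines: izndp ddvzj qlkfc kwdyr mhsrc aaqu pogx debh dnt jab tlfy lkd uga fmvug xwi
Hunk 5: at line 2 remove [kwdyr] add [diz,zkrx,rnw] -> 17 lines: izndp ddvzj qlkfc diz zkrx rnw mhsrc aaqu pogx debh dnt jab tlfy lkd uga fmvug xwi
Final line 1: izndp

Answer: izndp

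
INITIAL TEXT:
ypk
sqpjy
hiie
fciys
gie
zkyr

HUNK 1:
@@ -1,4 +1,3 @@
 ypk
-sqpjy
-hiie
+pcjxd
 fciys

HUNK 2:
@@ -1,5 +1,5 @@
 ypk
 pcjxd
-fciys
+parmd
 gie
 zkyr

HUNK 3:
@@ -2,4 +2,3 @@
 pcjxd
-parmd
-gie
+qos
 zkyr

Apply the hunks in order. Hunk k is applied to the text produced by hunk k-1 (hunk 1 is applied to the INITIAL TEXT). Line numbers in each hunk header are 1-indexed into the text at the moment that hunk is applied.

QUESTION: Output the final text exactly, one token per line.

Hunk 1: at line 1 remove [sqpjy,hiie] add [pcjxd] -> 5 lines: ypk pcjxd fciys gie zkyr
Hunk 2: at line 1 remove [fciys] add [parmd] -> 5 lines: ypk pcjxd parmd gie zkyr
Hunk 3: at line 2 remove [parmd,gie] add [qos] -> 4 lines: ypk pcjxd qos zkyr

Answer: ypk
pcjxd
qos
zkyr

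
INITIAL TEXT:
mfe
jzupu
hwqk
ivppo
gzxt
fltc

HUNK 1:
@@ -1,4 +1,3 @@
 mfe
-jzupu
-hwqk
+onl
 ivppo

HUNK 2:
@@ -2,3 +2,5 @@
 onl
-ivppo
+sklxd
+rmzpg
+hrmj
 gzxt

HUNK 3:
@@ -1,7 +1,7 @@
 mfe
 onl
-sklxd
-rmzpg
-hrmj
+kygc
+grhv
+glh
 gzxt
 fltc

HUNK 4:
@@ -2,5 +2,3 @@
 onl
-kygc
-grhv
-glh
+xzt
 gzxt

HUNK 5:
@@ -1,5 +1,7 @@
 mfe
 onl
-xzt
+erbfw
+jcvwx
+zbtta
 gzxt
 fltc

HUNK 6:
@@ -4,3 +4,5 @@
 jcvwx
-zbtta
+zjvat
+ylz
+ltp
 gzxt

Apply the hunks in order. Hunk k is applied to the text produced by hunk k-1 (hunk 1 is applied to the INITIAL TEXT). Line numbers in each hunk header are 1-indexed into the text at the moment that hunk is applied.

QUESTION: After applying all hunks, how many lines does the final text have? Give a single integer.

Answer: 9

Derivation:
Hunk 1: at line 1 remove [jzupu,hwqk] add [onl] -> 5 lines: mfe onl ivppo gzxt fltc
Hunk 2: at line 2 remove [ivppo] add [sklxd,rmzpg,hrmj] -> 7 lines: mfe onl sklxd rmzpg hrmj gzxt fltc
Hunk 3: at line 1 remove [sklxd,rmzpg,hrmj] add [kygc,grhv,glh] -> 7 lines: mfe onl kygc grhv glh gzxt fltc
Hunk 4: at line 2 remove [kygc,grhv,glh] add [xzt] -> 5 lines: mfe onl xzt gzxt fltc
Hunk 5: at line 1 remove [xzt] add [erbfw,jcvwx,zbtta] -> 7 lines: mfe onl erbfw jcvwx zbtta gzxt fltc
Hunk 6: at line 4 remove [zbtta] add [zjvat,ylz,ltp] -> 9 lines: mfe onl erbfw jcvwx zjvat ylz ltp gzxt fltc
Final line count: 9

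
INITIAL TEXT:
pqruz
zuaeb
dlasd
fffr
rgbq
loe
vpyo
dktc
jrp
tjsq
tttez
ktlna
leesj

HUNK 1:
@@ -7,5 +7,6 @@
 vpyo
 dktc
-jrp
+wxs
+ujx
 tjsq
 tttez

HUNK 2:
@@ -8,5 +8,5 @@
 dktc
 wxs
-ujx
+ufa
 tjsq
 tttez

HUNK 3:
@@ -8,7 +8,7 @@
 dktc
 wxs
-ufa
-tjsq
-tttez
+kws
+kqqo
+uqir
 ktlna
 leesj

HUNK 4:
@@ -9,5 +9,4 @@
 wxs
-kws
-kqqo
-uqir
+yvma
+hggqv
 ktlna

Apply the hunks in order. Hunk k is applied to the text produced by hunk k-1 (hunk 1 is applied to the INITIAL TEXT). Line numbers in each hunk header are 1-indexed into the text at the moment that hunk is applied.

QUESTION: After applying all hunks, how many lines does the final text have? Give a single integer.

Hunk 1: at line 7 remove [jrp] add [wxs,ujx] -> 14 lines: pqruz zuaeb dlasd fffr rgbq loe vpyo dktc wxs ujx tjsq tttez ktlna leesj
Hunk 2: at line 8 remove [ujx] add [ufa] -> 14 lines: pqruz zuaeb dlasd fffr rgbq loe vpyo dktc wxs ufa tjsq tttez ktlna leesj
Hunk 3: at line 8 remove [ufa,tjsq,tttez] add [kws,kqqo,uqir] -> 14 lines: pqruz zuaeb dlasd fffr rgbq loe vpyo dktc wxs kws kqqo uqir ktlna leesj
Hunk 4: at line 9 remove [kws,kqqo,uqir] add [yvma,hggqv] -> 13 lines: pqruz zuaeb dlasd fffr rgbq loe vpyo dktc wxs yvma hggqv ktlna leesj
Final line count: 13

Answer: 13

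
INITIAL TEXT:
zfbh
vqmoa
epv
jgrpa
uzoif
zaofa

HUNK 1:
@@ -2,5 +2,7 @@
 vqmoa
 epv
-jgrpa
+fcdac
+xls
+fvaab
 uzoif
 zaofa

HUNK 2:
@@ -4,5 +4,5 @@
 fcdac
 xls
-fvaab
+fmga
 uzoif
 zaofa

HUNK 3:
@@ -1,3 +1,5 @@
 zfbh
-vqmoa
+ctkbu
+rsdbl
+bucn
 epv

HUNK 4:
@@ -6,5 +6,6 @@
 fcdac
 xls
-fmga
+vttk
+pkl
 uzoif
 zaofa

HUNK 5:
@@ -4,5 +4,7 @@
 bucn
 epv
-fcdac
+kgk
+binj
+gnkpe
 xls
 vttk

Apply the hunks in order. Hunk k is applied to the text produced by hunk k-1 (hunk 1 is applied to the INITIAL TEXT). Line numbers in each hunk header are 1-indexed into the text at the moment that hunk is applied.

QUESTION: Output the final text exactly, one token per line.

Hunk 1: at line 2 remove [jgrpa] add [fcdac,xls,fvaab] -> 8 lines: zfbh vqmoa epv fcdac xls fvaab uzoif zaofa
Hunk 2: at line 4 remove [fvaab] add [fmga] -> 8 lines: zfbh vqmoa epv fcdac xls fmga uzoif zaofa
Hunk 3: at line 1 remove [vqmoa] add [ctkbu,rsdbl,bucn] -> 10 lines: zfbh ctkbu rsdbl bucn epv fcdac xls fmga uzoif zaofa
Hunk 4: at line 6 remove [fmga] add [vttk,pkl] -> 11 lines: zfbh ctkbu rsdbl bucn epv fcdac xls vttk pkl uzoif zaofa
Hunk 5: at line 4 remove [fcdac] add [kgk,binj,gnkpe] -> 13 lines: zfbh ctkbu rsdbl bucn epv kgk binj gnkpe xls vttk pkl uzoif zaofa

Answer: zfbh
ctkbu
rsdbl
bucn
epv
kgk
binj
gnkpe
xls
vttk
pkl
uzoif
zaofa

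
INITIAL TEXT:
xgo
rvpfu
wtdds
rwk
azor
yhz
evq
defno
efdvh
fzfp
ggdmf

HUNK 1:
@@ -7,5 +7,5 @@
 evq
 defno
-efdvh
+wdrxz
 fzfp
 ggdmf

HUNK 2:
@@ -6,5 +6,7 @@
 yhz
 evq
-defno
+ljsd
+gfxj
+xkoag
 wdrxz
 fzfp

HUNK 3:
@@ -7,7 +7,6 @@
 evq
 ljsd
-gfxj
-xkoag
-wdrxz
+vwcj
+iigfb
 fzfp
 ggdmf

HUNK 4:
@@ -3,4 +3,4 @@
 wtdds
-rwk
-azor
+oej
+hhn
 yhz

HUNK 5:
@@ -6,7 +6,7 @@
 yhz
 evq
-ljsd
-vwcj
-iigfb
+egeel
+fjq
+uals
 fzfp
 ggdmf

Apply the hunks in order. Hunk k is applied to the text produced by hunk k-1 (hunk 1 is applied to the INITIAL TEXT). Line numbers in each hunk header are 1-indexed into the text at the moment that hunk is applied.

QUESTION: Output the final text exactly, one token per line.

Answer: xgo
rvpfu
wtdds
oej
hhn
yhz
evq
egeel
fjq
uals
fzfp
ggdmf

Derivation:
Hunk 1: at line 7 remove [efdvh] add [wdrxz] -> 11 lines: xgo rvpfu wtdds rwk azor yhz evq defno wdrxz fzfp ggdmf
Hunk 2: at line 6 remove [defno] add [ljsd,gfxj,xkoag] -> 13 lines: xgo rvpfu wtdds rwk azor yhz evq ljsd gfxj xkoag wdrxz fzfp ggdmf
Hunk 3: at line 7 remove [gfxj,xkoag,wdrxz] add [vwcj,iigfb] -> 12 lines: xgo rvpfu wtdds rwk azor yhz evq ljsd vwcj iigfb fzfp ggdmf
Hunk 4: at line 3 remove [rwk,azor] add [oej,hhn] -> 12 lines: xgo rvpfu wtdds oej hhn yhz evq ljsd vwcj iigfb fzfp ggdmf
Hunk 5: at line 6 remove [ljsd,vwcj,iigfb] add [egeel,fjq,uals] -> 12 lines: xgo rvpfu wtdds oej hhn yhz evq egeel fjq uals fzfp ggdmf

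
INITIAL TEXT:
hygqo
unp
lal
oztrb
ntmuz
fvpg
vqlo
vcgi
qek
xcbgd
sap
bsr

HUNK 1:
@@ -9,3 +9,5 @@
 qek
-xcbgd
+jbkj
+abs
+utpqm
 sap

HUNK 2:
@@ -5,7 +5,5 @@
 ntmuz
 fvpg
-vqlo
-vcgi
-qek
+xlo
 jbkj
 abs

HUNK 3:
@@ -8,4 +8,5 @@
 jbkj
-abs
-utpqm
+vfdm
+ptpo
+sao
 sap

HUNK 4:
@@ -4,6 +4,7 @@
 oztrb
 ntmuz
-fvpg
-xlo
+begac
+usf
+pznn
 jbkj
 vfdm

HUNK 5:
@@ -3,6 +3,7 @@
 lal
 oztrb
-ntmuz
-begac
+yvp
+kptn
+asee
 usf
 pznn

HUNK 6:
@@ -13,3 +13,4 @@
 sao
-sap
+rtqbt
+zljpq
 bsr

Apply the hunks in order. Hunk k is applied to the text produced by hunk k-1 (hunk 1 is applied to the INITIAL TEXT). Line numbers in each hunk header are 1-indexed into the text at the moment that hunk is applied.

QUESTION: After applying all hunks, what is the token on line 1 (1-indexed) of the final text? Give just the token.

Hunk 1: at line 9 remove [xcbgd] add [jbkj,abs,utpqm] -> 14 lines: hygqo unp lal oztrb ntmuz fvpg vqlo vcgi qek jbkj abs utpqm sap bsr
Hunk 2: at line 5 remove [vqlo,vcgi,qek] add [xlo] -> 12 lines: hygqo unp lal oztrb ntmuz fvpg xlo jbkj abs utpqm sap bsr
Hunk 3: at line 8 remove [abs,utpqm] add [vfdm,ptpo,sao] -> 13 lines: hygqo unp lal oztrb ntmuz fvpg xlo jbkj vfdm ptpo sao sap bsr
Hunk 4: at line 4 remove [fvpg,xlo] add [begac,usf,pznn] -> 14 lines: hygqo unp lal oztrb ntmuz begac usf pznn jbkj vfdm ptpo sao sap bsr
Hunk 5: at line 3 remove [ntmuz,begac] add [yvp,kptn,asee] -> 15 lines: hygqo unp lal oztrb yvp kptn asee usf pznn jbkj vfdm ptpo sao sap bsr
Hunk 6: at line 13 remove [sap] add [rtqbt,zljpq] -> 16 lines: hygqo unp lal oztrb yvp kptn asee usf pznn jbkj vfdm ptpo sao rtqbt zljpq bsr
Final line 1: hygqo

Answer: hygqo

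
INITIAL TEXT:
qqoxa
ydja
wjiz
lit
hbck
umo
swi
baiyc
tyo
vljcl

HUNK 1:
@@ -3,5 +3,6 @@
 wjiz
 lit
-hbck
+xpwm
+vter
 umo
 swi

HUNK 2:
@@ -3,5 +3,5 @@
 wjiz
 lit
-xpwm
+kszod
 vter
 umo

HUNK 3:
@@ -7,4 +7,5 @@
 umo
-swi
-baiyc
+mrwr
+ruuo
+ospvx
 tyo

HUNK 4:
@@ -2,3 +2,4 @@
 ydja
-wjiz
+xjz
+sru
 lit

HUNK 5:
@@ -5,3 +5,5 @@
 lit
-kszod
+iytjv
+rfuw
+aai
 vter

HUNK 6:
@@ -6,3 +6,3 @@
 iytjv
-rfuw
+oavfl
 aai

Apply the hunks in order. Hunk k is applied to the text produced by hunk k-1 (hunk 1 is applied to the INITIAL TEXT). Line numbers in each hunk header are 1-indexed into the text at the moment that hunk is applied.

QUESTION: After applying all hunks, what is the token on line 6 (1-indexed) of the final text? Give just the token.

Hunk 1: at line 3 remove [hbck] add [xpwm,vter] -> 11 lines: qqoxa ydja wjiz lit xpwm vter umo swi baiyc tyo vljcl
Hunk 2: at line 3 remove [xpwm] add [kszod] -> 11 lines: qqoxa ydja wjiz lit kszod vter umo swi baiyc tyo vljcl
Hunk 3: at line 7 remove [swi,baiyc] add [mrwr,ruuo,ospvx] -> 12 lines: qqoxa ydja wjiz lit kszod vter umo mrwr ruuo ospvx tyo vljcl
Hunk 4: at line 2 remove [wjiz] add [xjz,sru] -> 13 lines: qqoxa ydja xjz sru lit kszod vter umo mrwr ruuo ospvx tyo vljcl
Hunk 5: at line 5 remove [kszod] add [iytjv,rfuw,aai] -> 15 lines: qqoxa ydja xjz sru lit iytjv rfuw aai vter umo mrwr ruuo ospvx tyo vljcl
Hunk 6: at line 6 remove [rfuw] add [oavfl] -> 15 lines: qqoxa ydja xjz sru lit iytjv oavfl aai vter umo mrwr ruuo ospvx tyo vljcl
Final line 6: iytjv

Answer: iytjv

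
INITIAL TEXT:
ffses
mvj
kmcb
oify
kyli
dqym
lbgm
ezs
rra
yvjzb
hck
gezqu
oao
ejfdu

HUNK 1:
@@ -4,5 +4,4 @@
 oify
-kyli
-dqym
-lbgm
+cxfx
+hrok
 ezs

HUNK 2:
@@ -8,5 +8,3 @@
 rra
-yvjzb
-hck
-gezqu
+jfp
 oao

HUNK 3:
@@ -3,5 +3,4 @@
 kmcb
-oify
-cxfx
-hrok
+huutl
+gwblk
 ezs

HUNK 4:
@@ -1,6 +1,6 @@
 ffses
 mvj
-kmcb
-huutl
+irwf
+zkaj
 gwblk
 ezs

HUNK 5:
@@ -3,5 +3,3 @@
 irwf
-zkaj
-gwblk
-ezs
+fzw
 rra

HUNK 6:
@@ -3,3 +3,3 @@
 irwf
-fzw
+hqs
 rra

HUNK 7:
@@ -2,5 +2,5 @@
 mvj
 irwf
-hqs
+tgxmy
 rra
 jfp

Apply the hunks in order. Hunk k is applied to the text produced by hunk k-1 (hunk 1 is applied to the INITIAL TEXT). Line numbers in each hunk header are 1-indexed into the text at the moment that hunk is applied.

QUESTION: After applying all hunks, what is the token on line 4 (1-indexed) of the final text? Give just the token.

Hunk 1: at line 4 remove [kyli,dqym,lbgm] add [cxfx,hrok] -> 13 lines: ffses mvj kmcb oify cxfx hrok ezs rra yvjzb hck gezqu oao ejfdu
Hunk 2: at line 8 remove [yvjzb,hck,gezqu] add [jfp] -> 11 lines: ffses mvj kmcb oify cxfx hrok ezs rra jfp oao ejfdu
Hunk 3: at line 3 remove [oify,cxfx,hrok] add [huutl,gwblk] -> 10 lines: ffses mvj kmcb huutl gwblk ezs rra jfp oao ejfdu
Hunk 4: at line 1 remove [kmcb,huutl] add [irwf,zkaj] -> 10 lines: ffses mvj irwf zkaj gwblk ezs rra jfp oao ejfdu
Hunk 5: at line 3 remove [zkaj,gwblk,ezs] add [fzw] -> 8 lines: ffses mvj irwf fzw rra jfp oao ejfdu
Hunk 6: at line 3 remove [fzw] add [hqs] -> 8 lines: ffses mvj irwf hqs rra jfp oao ejfdu
Hunk 7: at line 2 remove [hqs] add [tgxmy] -> 8 lines: ffses mvj irwf tgxmy rra jfp oao ejfdu
Final line 4: tgxmy

Answer: tgxmy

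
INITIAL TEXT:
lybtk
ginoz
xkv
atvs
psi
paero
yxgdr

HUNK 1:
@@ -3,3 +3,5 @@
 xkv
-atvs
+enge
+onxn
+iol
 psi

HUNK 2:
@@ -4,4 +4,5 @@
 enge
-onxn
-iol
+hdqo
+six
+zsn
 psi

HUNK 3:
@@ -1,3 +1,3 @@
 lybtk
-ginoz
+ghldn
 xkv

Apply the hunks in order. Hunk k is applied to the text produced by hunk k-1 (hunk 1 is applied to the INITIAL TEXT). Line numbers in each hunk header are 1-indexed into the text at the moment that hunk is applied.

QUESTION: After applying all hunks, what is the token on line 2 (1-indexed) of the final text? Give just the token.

Hunk 1: at line 3 remove [atvs] add [enge,onxn,iol] -> 9 lines: lybtk ginoz xkv enge onxn iol psi paero yxgdr
Hunk 2: at line 4 remove [onxn,iol] add [hdqo,six,zsn] -> 10 lines: lybtk ginoz xkv enge hdqo six zsn psi paero yxgdr
Hunk 3: at line 1 remove [ginoz] add [ghldn] -> 10 lines: lybtk ghldn xkv enge hdqo six zsn psi paero yxgdr
Final line 2: ghldn

Answer: ghldn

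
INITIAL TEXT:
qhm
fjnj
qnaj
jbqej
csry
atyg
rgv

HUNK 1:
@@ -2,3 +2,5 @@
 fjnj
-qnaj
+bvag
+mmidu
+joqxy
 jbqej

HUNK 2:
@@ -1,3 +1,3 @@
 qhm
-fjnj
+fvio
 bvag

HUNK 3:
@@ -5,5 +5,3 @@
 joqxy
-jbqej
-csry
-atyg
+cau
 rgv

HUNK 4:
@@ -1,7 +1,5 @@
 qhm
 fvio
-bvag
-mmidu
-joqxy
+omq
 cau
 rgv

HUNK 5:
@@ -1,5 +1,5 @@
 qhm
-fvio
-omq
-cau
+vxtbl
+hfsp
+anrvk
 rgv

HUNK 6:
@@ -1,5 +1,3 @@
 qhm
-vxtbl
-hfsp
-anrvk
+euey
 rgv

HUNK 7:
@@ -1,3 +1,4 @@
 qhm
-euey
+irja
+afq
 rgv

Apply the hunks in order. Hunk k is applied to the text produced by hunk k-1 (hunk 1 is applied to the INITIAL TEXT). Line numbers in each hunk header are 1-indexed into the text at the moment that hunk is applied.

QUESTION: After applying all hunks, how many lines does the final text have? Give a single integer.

Hunk 1: at line 2 remove [qnaj] add [bvag,mmidu,joqxy] -> 9 lines: qhm fjnj bvag mmidu joqxy jbqej csry atyg rgv
Hunk 2: at line 1 remove [fjnj] add [fvio] -> 9 lines: qhm fvio bvag mmidu joqxy jbqej csry atyg rgv
Hunk 3: at line 5 remove [jbqej,csry,atyg] add [cau] -> 7 lines: qhm fvio bvag mmidu joqxy cau rgv
Hunk 4: at line 1 remove [bvag,mmidu,joqxy] add [omq] -> 5 lines: qhm fvio omq cau rgv
Hunk 5: at line 1 remove [fvio,omq,cau] add [vxtbl,hfsp,anrvk] -> 5 lines: qhm vxtbl hfsp anrvk rgv
Hunk 6: at line 1 remove [vxtbl,hfsp,anrvk] add [euey] -> 3 lines: qhm euey rgv
Hunk 7: at line 1 remove [euey] add [irja,afq] -> 4 lines: qhm irja afq rgv
Final line count: 4

Answer: 4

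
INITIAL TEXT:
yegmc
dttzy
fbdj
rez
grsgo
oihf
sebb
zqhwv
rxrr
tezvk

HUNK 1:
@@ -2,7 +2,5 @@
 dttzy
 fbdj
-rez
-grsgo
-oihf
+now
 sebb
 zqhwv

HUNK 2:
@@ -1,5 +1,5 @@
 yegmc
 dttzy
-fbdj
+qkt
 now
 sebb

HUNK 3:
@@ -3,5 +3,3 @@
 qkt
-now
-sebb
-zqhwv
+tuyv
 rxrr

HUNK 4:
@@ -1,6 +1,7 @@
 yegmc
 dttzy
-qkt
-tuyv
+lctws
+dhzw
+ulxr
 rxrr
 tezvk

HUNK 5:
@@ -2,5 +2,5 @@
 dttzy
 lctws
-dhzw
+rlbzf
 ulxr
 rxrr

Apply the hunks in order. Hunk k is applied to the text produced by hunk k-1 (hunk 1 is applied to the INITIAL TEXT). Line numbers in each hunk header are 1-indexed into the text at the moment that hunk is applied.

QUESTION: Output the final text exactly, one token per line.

Hunk 1: at line 2 remove [rez,grsgo,oihf] add [now] -> 8 lines: yegmc dttzy fbdj now sebb zqhwv rxrr tezvk
Hunk 2: at line 1 remove [fbdj] add [qkt] -> 8 lines: yegmc dttzy qkt now sebb zqhwv rxrr tezvk
Hunk 3: at line 3 remove [now,sebb,zqhwv] add [tuyv] -> 6 lines: yegmc dttzy qkt tuyv rxrr tezvk
Hunk 4: at line 1 remove [qkt,tuyv] add [lctws,dhzw,ulxr] -> 7 lines: yegmc dttzy lctws dhzw ulxr rxrr tezvk
Hunk 5: at line 2 remove [dhzw] add [rlbzf] -> 7 lines: yegmc dttzy lctws rlbzf ulxr rxrr tezvk

Answer: yegmc
dttzy
lctws
rlbzf
ulxr
rxrr
tezvk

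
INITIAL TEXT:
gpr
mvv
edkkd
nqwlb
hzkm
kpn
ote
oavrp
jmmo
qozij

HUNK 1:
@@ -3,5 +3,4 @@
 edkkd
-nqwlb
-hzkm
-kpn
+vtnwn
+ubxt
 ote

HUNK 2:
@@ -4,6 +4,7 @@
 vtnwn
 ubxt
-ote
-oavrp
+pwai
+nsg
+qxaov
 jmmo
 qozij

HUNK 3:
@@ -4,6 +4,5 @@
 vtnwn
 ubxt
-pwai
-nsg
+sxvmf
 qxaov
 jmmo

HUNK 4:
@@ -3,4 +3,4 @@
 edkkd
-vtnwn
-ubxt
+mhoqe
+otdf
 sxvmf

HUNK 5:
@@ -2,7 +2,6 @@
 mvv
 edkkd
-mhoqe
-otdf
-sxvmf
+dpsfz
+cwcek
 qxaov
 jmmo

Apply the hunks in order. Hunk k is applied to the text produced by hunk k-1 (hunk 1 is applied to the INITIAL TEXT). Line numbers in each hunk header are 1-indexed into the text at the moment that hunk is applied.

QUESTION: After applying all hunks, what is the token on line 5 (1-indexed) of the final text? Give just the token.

Hunk 1: at line 3 remove [nqwlb,hzkm,kpn] add [vtnwn,ubxt] -> 9 lines: gpr mvv edkkd vtnwn ubxt ote oavrp jmmo qozij
Hunk 2: at line 4 remove [ote,oavrp] add [pwai,nsg,qxaov] -> 10 lines: gpr mvv edkkd vtnwn ubxt pwai nsg qxaov jmmo qozij
Hunk 3: at line 4 remove [pwai,nsg] add [sxvmf] -> 9 lines: gpr mvv edkkd vtnwn ubxt sxvmf qxaov jmmo qozij
Hunk 4: at line 3 remove [vtnwn,ubxt] add [mhoqe,otdf] -> 9 lines: gpr mvv edkkd mhoqe otdf sxvmf qxaov jmmo qozij
Hunk 5: at line 2 remove [mhoqe,otdf,sxvmf] add [dpsfz,cwcek] -> 8 lines: gpr mvv edkkd dpsfz cwcek qxaov jmmo qozij
Final line 5: cwcek

Answer: cwcek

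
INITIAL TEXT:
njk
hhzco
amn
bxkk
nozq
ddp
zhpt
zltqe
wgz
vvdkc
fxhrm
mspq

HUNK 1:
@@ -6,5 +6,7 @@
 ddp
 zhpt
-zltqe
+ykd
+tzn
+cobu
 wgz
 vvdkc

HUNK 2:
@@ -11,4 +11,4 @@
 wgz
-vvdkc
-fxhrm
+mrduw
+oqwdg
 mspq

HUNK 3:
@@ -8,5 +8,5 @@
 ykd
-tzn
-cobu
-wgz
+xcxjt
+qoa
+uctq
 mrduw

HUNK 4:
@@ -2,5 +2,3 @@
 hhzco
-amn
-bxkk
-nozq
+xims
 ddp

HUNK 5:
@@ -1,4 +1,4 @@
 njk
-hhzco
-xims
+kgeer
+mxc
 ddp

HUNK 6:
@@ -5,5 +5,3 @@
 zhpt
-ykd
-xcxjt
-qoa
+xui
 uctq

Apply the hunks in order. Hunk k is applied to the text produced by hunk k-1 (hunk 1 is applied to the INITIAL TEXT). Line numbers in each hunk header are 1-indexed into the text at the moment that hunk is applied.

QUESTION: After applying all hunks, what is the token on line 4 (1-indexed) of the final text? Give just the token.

Answer: ddp

Derivation:
Hunk 1: at line 6 remove [zltqe] add [ykd,tzn,cobu] -> 14 lines: njk hhzco amn bxkk nozq ddp zhpt ykd tzn cobu wgz vvdkc fxhrm mspq
Hunk 2: at line 11 remove [vvdkc,fxhrm] add [mrduw,oqwdg] -> 14 lines: njk hhzco amn bxkk nozq ddp zhpt ykd tzn cobu wgz mrduw oqwdg mspq
Hunk 3: at line 8 remove [tzn,cobu,wgz] add [xcxjt,qoa,uctq] -> 14 lines: njk hhzco amn bxkk nozq ddp zhpt ykd xcxjt qoa uctq mrduw oqwdg mspq
Hunk 4: at line 2 remove [amn,bxkk,nozq] add [xims] -> 12 lines: njk hhzco xims ddp zhpt ykd xcxjt qoa uctq mrduw oqwdg mspq
Hunk 5: at line 1 remove [hhzco,xims] add [kgeer,mxc] -> 12 lines: njk kgeer mxc ddp zhpt ykd xcxjt qoa uctq mrduw oqwdg mspq
Hunk 6: at line 5 remove [ykd,xcxjt,qoa] add [xui] -> 10 lines: njk kgeer mxc ddp zhpt xui uctq mrduw oqwdg mspq
Final line 4: ddp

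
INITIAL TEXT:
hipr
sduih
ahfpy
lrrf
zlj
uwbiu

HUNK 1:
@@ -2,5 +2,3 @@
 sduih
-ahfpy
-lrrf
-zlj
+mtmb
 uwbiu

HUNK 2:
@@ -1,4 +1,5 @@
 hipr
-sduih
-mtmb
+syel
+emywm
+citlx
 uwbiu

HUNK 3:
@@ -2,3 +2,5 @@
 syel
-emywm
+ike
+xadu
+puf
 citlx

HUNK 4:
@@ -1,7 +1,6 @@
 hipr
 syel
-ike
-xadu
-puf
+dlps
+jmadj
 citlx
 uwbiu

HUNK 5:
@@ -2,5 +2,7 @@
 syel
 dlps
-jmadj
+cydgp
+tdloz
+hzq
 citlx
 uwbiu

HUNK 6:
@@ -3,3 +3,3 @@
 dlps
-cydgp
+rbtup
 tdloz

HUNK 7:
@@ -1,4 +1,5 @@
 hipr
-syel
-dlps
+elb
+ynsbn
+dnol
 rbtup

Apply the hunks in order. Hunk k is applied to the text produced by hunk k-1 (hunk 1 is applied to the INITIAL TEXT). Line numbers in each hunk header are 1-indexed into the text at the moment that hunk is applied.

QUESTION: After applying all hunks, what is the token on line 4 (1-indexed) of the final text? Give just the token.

Answer: dnol

Derivation:
Hunk 1: at line 2 remove [ahfpy,lrrf,zlj] add [mtmb] -> 4 lines: hipr sduih mtmb uwbiu
Hunk 2: at line 1 remove [sduih,mtmb] add [syel,emywm,citlx] -> 5 lines: hipr syel emywm citlx uwbiu
Hunk 3: at line 2 remove [emywm] add [ike,xadu,puf] -> 7 lines: hipr syel ike xadu puf citlx uwbiu
Hunk 4: at line 1 remove [ike,xadu,puf] add [dlps,jmadj] -> 6 lines: hipr syel dlps jmadj citlx uwbiu
Hunk 5: at line 2 remove [jmadj] add [cydgp,tdloz,hzq] -> 8 lines: hipr syel dlps cydgp tdloz hzq citlx uwbiu
Hunk 6: at line 3 remove [cydgp] add [rbtup] -> 8 lines: hipr syel dlps rbtup tdloz hzq citlx uwbiu
Hunk 7: at line 1 remove [syel,dlps] add [elb,ynsbn,dnol] -> 9 lines: hipr elb ynsbn dnol rbtup tdloz hzq citlx uwbiu
Final line 4: dnol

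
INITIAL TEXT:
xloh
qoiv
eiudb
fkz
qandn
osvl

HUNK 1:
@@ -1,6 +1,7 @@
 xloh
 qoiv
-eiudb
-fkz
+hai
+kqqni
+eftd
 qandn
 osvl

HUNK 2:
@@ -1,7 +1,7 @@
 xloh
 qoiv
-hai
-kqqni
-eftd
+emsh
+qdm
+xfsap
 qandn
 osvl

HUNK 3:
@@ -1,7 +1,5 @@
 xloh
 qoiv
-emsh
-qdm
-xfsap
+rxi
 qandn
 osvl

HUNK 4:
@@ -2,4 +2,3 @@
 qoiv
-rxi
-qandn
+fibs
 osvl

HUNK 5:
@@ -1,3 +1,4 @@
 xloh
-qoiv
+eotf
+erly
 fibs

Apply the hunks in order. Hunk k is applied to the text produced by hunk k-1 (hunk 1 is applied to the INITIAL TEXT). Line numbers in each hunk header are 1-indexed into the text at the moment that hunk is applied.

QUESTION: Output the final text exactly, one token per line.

Answer: xloh
eotf
erly
fibs
osvl

Derivation:
Hunk 1: at line 1 remove [eiudb,fkz] add [hai,kqqni,eftd] -> 7 lines: xloh qoiv hai kqqni eftd qandn osvl
Hunk 2: at line 1 remove [hai,kqqni,eftd] add [emsh,qdm,xfsap] -> 7 lines: xloh qoiv emsh qdm xfsap qandn osvl
Hunk 3: at line 1 remove [emsh,qdm,xfsap] add [rxi] -> 5 lines: xloh qoiv rxi qandn osvl
Hunk 4: at line 2 remove [rxi,qandn] add [fibs] -> 4 lines: xloh qoiv fibs osvl
Hunk 5: at line 1 remove [qoiv] add [eotf,erly] -> 5 lines: xloh eotf erly fibs osvl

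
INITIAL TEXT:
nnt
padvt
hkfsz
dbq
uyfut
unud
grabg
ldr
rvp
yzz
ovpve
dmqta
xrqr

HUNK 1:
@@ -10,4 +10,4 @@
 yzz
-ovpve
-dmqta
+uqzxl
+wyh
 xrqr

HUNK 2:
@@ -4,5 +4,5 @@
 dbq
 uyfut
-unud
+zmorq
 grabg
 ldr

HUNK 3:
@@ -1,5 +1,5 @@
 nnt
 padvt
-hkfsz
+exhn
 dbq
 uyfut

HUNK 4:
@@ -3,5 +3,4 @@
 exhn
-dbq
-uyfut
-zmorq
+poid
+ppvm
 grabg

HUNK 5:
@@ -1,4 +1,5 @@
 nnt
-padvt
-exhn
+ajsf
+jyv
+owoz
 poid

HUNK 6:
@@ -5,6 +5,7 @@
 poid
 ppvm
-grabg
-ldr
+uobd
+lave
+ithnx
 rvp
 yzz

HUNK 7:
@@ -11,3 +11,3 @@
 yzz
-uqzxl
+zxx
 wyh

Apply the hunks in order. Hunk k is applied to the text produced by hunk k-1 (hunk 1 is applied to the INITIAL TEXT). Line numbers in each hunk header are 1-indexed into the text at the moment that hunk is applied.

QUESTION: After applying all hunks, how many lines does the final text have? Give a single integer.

Answer: 14

Derivation:
Hunk 1: at line 10 remove [ovpve,dmqta] add [uqzxl,wyh] -> 13 lines: nnt padvt hkfsz dbq uyfut unud grabg ldr rvp yzz uqzxl wyh xrqr
Hunk 2: at line 4 remove [unud] add [zmorq] -> 13 lines: nnt padvt hkfsz dbq uyfut zmorq grabg ldr rvp yzz uqzxl wyh xrqr
Hunk 3: at line 1 remove [hkfsz] add [exhn] -> 13 lines: nnt padvt exhn dbq uyfut zmorq grabg ldr rvp yzz uqzxl wyh xrqr
Hunk 4: at line 3 remove [dbq,uyfut,zmorq] add [poid,ppvm] -> 12 lines: nnt padvt exhn poid ppvm grabg ldr rvp yzz uqzxl wyh xrqr
Hunk 5: at line 1 remove [padvt,exhn] add [ajsf,jyv,owoz] -> 13 lines: nnt ajsf jyv owoz poid ppvm grabg ldr rvp yzz uqzxl wyh xrqr
Hunk 6: at line 5 remove [grabg,ldr] add [uobd,lave,ithnx] -> 14 lines: nnt ajsf jyv owoz poid ppvm uobd lave ithnx rvp yzz uqzxl wyh xrqr
Hunk 7: at line 11 remove [uqzxl] add [zxx] -> 14 lines: nnt ajsf jyv owoz poid ppvm uobd lave ithnx rvp yzz zxx wyh xrqr
Final line count: 14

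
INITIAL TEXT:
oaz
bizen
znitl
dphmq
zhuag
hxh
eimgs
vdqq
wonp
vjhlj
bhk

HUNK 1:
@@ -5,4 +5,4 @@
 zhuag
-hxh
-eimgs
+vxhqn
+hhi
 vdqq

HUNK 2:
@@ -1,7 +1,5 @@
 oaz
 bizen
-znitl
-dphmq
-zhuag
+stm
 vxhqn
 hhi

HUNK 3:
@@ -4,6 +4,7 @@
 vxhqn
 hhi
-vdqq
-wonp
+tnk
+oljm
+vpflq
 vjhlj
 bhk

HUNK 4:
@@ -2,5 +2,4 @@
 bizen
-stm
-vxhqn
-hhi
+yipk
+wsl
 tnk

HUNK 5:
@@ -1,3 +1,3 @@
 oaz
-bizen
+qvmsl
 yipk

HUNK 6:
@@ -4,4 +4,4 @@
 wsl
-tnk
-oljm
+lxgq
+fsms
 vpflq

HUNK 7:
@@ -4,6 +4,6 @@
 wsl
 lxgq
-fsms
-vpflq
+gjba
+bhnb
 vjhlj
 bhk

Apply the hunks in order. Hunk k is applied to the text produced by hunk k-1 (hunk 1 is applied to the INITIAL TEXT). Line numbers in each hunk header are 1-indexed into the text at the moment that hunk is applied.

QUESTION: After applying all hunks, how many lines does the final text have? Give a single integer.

Answer: 9

Derivation:
Hunk 1: at line 5 remove [hxh,eimgs] add [vxhqn,hhi] -> 11 lines: oaz bizen znitl dphmq zhuag vxhqn hhi vdqq wonp vjhlj bhk
Hunk 2: at line 1 remove [znitl,dphmq,zhuag] add [stm] -> 9 lines: oaz bizen stm vxhqn hhi vdqq wonp vjhlj bhk
Hunk 3: at line 4 remove [vdqq,wonp] add [tnk,oljm,vpflq] -> 10 lines: oaz bizen stm vxhqn hhi tnk oljm vpflq vjhlj bhk
Hunk 4: at line 2 remove [stm,vxhqn,hhi] add [yipk,wsl] -> 9 lines: oaz bizen yipk wsl tnk oljm vpflq vjhlj bhk
Hunk 5: at line 1 remove [bizen] add [qvmsl] -> 9 lines: oaz qvmsl yipk wsl tnk oljm vpflq vjhlj bhk
Hunk 6: at line 4 remove [tnk,oljm] add [lxgq,fsms] -> 9 lines: oaz qvmsl yipk wsl lxgq fsms vpflq vjhlj bhk
Hunk 7: at line 4 remove [fsms,vpflq] add [gjba,bhnb] -> 9 lines: oaz qvmsl yipk wsl lxgq gjba bhnb vjhlj bhk
Final line count: 9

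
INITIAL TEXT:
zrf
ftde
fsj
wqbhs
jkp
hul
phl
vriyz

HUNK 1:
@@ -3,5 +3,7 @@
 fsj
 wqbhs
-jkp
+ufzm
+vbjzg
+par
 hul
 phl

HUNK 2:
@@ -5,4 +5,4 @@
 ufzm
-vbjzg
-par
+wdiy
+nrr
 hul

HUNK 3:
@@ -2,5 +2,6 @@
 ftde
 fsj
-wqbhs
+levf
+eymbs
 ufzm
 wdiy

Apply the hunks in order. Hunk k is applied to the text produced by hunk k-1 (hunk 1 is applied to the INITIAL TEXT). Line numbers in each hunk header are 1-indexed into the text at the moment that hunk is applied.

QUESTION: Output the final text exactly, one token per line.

Hunk 1: at line 3 remove [jkp] add [ufzm,vbjzg,par] -> 10 lines: zrf ftde fsj wqbhs ufzm vbjzg par hul phl vriyz
Hunk 2: at line 5 remove [vbjzg,par] add [wdiy,nrr] -> 10 lines: zrf ftde fsj wqbhs ufzm wdiy nrr hul phl vriyz
Hunk 3: at line 2 remove [wqbhs] add [levf,eymbs] -> 11 lines: zrf ftde fsj levf eymbs ufzm wdiy nrr hul phl vriyz

Answer: zrf
ftde
fsj
levf
eymbs
ufzm
wdiy
nrr
hul
phl
vriyz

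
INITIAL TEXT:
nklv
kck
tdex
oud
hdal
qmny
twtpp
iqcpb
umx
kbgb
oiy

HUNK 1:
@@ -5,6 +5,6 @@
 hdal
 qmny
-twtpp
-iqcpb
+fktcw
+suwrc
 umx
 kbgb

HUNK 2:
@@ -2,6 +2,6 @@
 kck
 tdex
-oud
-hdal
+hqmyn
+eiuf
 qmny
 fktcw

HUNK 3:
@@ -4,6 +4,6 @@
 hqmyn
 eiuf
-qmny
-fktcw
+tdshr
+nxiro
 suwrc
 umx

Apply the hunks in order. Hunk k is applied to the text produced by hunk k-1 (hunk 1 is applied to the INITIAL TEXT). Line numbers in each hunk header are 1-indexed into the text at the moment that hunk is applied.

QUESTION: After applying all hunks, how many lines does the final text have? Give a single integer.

Hunk 1: at line 5 remove [twtpp,iqcpb] add [fktcw,suwrc] -> 11 lines: nklv kck tdex oud hdal qmny fktcw suwrc umx kbgb oiy
Hunk 2: at line 2 remove [oud,hdal] add [hqmyn,eiuf] -> 11 lines: nklv kck tdex hqmyn eiuf qmny fktcw suwrc umx kbgb oiy
Hunk 3: at line 4 remove [qmny,fktcw] add [tdshr,nxiro] -> 11 lines: nklv kck tdex hqmyn eiuf tdshr nxiro suwrc umx kbgb oiy
Final line count: 11

Answer: 11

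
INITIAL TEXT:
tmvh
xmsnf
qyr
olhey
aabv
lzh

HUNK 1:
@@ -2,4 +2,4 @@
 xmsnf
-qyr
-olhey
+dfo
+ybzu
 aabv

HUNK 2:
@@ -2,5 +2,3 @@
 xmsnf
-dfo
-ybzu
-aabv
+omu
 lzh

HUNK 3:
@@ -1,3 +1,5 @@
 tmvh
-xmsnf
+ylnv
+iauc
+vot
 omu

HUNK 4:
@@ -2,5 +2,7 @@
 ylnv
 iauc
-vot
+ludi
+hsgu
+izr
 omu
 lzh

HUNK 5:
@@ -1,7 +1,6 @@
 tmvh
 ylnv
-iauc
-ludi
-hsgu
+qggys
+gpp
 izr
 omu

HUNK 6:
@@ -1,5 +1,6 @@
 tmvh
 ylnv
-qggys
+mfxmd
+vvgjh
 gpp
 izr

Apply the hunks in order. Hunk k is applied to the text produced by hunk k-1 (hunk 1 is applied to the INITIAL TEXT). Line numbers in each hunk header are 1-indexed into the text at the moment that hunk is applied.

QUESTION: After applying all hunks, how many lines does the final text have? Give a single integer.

Hunk 1: at line 2 remove [qyr,olhey] add [dfo,ybzu] -> 6 lines: tmvh xmsnf dfo ybzu aabv lzh
Hunk 2: at line 2 remove [dfo,ybzu,aabv] add [omu] -> 4 lines: tmvh xmsnf omu lzh
Hunk 3: at line 1 remove [xmsnf] add [ylnv,iauc,vot] -> 6 lines: tmvh ylnv iauc vot omu lzh
Hunk 4: at line 2 remove [vot] add [ludi,hsgu,izr] -> 8 lines: tmvh ylnv iauc ludi hsgu izr omu lzh
Hunk 5: at line 1 remove [iauc,ludi,hsgu] add [qggys,gpp] -> 7 lines: tmvh ylnv qggys gpp izr omu lzh
Hunk 6: at line 1 remove [qggys] add [mfxmd,vvgjh] -> 8 lines: tmvh ylnv mfxmd vvgjh gpp izr omu lzh
Final line count: 8

Answer: 8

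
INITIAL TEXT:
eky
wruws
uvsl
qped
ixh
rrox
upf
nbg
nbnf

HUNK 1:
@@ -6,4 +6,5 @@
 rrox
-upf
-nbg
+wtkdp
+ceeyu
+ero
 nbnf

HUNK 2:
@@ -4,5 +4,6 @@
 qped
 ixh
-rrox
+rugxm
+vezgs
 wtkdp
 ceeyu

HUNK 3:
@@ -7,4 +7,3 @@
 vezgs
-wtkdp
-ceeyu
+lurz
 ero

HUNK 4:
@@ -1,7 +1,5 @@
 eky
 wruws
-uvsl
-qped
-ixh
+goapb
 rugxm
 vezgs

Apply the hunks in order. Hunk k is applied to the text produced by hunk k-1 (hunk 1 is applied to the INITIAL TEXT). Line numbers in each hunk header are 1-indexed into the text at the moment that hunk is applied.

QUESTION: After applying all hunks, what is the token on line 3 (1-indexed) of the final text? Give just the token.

Hunk 1: at line 6 remove [upf,nbg] add [wtkdp,ceeyu,ero] -> 10 lines: eky wruws uvsl qped ixh rrox wtkdp ceeyu ero nbnf
Hunk 2: at line 4 remove [rrox] add [rugxm,vezgs] -> 11 lines: eky wruws uvsl qped ixh rugxm vezgs wtkdp ceeyu ero nbnf
Hunk 3: at line 7 remove [wtkdp,ceeyu] add [lurz] -> 10 lines: eky wruws uvsl qped ixh rugxm vezgs lurz ero nbnf
Hunk 4: at line 1 remove [uvsl,qped,ixh] add [goapb] -> 8 lines: eky wruws goapb rugxm vezgs lurz ero nbnf
Final line 3: goapb

Answer: goapb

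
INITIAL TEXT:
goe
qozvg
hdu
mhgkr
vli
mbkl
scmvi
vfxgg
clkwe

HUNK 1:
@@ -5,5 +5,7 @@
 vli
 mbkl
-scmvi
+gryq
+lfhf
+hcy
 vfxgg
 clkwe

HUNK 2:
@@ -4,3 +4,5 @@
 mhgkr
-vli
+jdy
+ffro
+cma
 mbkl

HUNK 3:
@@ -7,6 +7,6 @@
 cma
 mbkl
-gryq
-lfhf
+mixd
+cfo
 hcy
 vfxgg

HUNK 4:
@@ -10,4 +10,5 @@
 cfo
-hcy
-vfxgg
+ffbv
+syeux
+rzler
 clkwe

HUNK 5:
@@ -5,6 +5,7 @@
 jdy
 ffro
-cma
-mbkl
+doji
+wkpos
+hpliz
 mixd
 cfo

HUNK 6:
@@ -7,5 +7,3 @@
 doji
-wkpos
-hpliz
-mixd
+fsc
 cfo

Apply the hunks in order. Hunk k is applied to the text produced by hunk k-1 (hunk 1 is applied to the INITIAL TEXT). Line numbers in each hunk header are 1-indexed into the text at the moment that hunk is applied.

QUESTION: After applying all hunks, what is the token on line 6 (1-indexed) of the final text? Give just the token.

Answer: ffro

Derivation:
Hunk 1: at line 5 remove [scmvi] add [gryq,lfhf,hcy] -> 11 lines: goe qozvg hdu mhgkr vli mbkl gryq lfhf hcy vfxgg clkwe
Hunk 2: at line 4 remove [vli] add [jdy,ffro,cma] -> 13 lines: goe qozvg hdu mhgkr jdy ffro cma mbkl gryq lfhf hcy vfxgg clkwe
Hunk 3: at line 7 remove [gryq,lfhf] add [mixd,cfo] -> 13 lines: goe qozvg hdu mhgkr jdy ffro cma mbkl mixd cfo hcy vfxgg clkwe
Hunk 4: at line 10 remove [hcy,vfxgg] add [ffbv,syeux,rzler] -> 14 lines: goe qozvg hdu mhgkr jdy ffro cma mbkl mixd cfo ffbv syeux rzler clkwe
Hunk 5: at line 5 remove [cma,mbkl] add [doji,wkpos,hpliz] -> 15 lines: goe qozvg hdu mhgkr jdy ffro doji wkpos hpliz mixd cfo ffbv syeux rzler clkwe
Hunk 6: at line 7 remove [wkpos,hpliz,mixd] add [fsc] -> 13 lines: goe qozvg hdu mhgkr jdy ffro doji fsc cfo ffbv syeux rzler clkwe
Final line 6: ffro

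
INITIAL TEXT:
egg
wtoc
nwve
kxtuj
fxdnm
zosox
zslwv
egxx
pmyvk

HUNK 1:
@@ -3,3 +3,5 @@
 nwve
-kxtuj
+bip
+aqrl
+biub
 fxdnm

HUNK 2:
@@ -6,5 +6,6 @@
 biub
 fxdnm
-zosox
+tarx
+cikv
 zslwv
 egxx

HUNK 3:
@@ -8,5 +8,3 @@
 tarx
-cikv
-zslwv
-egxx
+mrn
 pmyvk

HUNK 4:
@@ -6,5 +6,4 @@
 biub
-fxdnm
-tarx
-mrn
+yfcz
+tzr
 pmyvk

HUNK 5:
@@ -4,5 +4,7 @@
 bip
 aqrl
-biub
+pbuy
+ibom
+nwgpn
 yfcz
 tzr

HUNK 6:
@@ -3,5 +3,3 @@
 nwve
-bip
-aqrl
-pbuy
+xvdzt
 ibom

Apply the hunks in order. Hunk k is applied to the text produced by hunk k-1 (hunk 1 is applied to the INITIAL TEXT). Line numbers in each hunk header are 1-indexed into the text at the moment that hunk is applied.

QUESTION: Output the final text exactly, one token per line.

Hunk 1: at line 3 remove [kxtuj] add [bip,aqrl,biub] -> 11 lines: egg wtoc nwve bip aqrl biub fxdnm zosox zslwv egxx pmyvk
Hunk 2: at line 6 remove [zosox] add [tarx,cikv] -> 12 lines: egg wtoc nwve bip aqrl biub fxdnm tarx cikv zslwv egxx pmyvk
Hunk 3: at line 8 remove [cikv,zslwv,egxx] add [mrn] -> 10 lines: egg wtoc nwve bip aqrl biub fxdnm tarx mrn pmyvk
Hunk 4: at line 6 remove [fxdnm,tarx,mrn] add [yfcz,tzr] -> 9 lines: egg wtoc nwve bip aqrl biub yfcz tzr pmyvk
Hunk 5: at line 4 remove [biub] add [pbuy,ibom,nwgpn] -> 11 lines: egg wtoc nwve bip aqrl pbuy ibom nwgpn yfcz tzr pmyvk
Hunk 6: at line 3 remove [bip,aqrl,pbuy] add [xvdzt] -> 9 lines: egg wtoc nwve xvdzt ibom nwgpn yfcz tzr pmyvk

Answer: egg
wtoc
nwve
xvdzt
ibom
nwgpn
yfcz
tzr
pmyvk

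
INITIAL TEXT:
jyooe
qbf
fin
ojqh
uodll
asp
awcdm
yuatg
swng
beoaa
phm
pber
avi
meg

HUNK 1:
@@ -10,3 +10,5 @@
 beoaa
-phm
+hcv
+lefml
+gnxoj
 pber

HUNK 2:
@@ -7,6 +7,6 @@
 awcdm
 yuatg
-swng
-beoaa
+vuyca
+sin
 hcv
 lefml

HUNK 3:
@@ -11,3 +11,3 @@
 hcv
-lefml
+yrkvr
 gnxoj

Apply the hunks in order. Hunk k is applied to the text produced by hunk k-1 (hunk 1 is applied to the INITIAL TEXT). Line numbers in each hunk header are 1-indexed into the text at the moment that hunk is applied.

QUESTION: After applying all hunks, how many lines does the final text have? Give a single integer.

Hunk 1: at line 10 remove [phm] add [hcv,lefml,gnxoj] -> 16 lines: jyooe qbf fin ojqh uodll asp awcdm yuatg swng beoaa hcv lefml gnxoj pber avi meg
Hunk 2: at line 7 remove [swng,beoaa] add [vuyca,sin] -> 16 lines: jyooe qbf fin ojqh uodll asp awcdm yuatg vuyca sin hcv lefml gnxoj pber avi meg
Hunk 3: at line 11 remove [lefml] add [yrkvr] -> 16 lines: jyooe qbf fin ojqh uodll asp awcdm yuatg vuyca sin hcv yrkvr gnxoj pber avi meg
Final line count: 16

Answer: 16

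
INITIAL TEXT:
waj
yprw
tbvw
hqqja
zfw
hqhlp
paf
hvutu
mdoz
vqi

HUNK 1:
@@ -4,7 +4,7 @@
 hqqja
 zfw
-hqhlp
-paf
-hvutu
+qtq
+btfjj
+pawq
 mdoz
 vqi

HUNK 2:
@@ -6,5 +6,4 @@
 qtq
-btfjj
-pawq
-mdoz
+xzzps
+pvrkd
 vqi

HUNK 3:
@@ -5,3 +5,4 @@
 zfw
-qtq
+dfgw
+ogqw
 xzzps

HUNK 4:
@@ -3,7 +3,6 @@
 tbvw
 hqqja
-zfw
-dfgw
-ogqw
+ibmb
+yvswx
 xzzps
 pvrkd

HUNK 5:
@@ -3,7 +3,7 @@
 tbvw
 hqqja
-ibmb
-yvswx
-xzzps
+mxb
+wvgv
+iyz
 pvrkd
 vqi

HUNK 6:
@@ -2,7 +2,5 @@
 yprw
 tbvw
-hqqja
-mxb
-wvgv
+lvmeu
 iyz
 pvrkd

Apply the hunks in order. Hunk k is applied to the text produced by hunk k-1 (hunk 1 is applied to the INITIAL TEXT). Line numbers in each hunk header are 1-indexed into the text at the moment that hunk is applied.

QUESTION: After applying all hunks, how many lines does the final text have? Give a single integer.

Answer: 7

Derivation:
Hunk 1: at line 4 remove [hqhlp,paf,hvutu] add [qtq,btfjj,pawq] -> 10 lines: waj yprw tbvw hqqja zfw qtq btfjj pawq mdoz vqi
Hunk 2: at line 6 remove [btfjj,pawq,mdoz] add [xzzps,pvrkd] -> 9 lines: waj yprw tbvw hqqja zfw qtq xzzps pvrkd vqi
Hunk 3: at line 5 remove [qtq] add [dfgw,ogqw] -> 10 lines: waj yprw tbvw hqqja zfw dfgw ogqw xzzps pvrkd vqi
Hunk 4: at line 3 remove [zfw,dfgw,ogqw] add [ibmb,yvswx] -> 9 lines: waj yprw tbvw hqqja ibmb yvswx xzzps pvrkd vqi
Hunk 5: at line 3 remove [ibmb,yvswx,xzzps] add [mxb,wvgv,iyz] -> 9 lines: waj yprw tbvw hqqja mxb wvgv iyz pvrkd vqi
Hunk 6: at line 2 remove [hqqja,mxb,wvgv] add [lvmeu] -> 7 lines: waj yprw tbvw lvmeu iyz pvrkd vqi
Final line count: 7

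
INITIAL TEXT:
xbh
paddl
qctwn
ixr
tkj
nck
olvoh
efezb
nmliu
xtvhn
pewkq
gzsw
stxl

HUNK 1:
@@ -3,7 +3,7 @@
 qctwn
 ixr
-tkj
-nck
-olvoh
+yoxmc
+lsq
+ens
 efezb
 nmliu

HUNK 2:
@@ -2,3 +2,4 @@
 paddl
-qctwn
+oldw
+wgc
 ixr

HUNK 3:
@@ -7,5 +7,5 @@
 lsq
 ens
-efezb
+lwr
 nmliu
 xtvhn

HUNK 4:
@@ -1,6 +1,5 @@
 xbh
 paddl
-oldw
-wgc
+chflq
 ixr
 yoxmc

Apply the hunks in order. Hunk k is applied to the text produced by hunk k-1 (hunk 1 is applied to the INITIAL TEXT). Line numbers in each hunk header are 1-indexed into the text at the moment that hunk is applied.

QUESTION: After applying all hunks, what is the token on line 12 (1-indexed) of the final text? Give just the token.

Hunk 1: at line 3 remove [tkj,nck,olvoh] add [yoxmc,lsq,ens] -> 13 lines: xbh paddl qctwn ixr yoxmc lsq ens efezb nmliu xtvhn pewkq gzsw stxl
Hunk 2: at line 2 remove [qctwn] add [oldw,wgc] -> 14 lines: xbh paddl oldw wgc ixr yoxmc lsq ens efezb nmliu xtvhn pewkq gzsw stxl
Hunk 3: at line 7 remove [efezb] add [lwr] -> 14 lines: xbh paddl oldw wgc ixr yoxmc lsq ens lwr nmliu xtvhn pewkq gzsw stxl
Hunk 4: at line 1 remove [oldw,wgc] add [chflq] -> 13 lines: xbh paddl chflq ixr yoxmc lsq ens lwr nmliu xtvhn pewkq gzsw stxl
Final line 12: gzsw

Answer: gzsw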